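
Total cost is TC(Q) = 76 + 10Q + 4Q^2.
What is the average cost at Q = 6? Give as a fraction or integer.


TC(6) = 76 + 10*6 + 4*6^2
TC(6) = 76 + 60 + 144 = 280
AC = TC/Q = 280/6 = 140/3

140/3


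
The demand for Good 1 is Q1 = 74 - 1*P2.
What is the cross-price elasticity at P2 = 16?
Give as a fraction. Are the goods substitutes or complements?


dQ1/dP2 = -1
At P2 = 16: Q1 = 74 - 1*16 = 58
Exy = (dQ1/dP2)(P2/Q1) = -1 * 16 / 58 = -8/29
Since Exy < 0, the goods are complements.

-8/29 (complements)


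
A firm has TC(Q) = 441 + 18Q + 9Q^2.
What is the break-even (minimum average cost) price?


AC(Q) = 441/Q + 18 + 9Q
To minimize: dAC/dQ = -441/Q^2 + 9 = 0
Q^2 = 441/9 = 49
Q* = 7
Min AC = 441/7 + 18 + 9*7
Min AC = 63 + 18 + 63 = 144

144


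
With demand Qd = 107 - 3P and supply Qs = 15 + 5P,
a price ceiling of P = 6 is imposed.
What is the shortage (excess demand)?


At P = 6:
Qd = 107 - 3*6 = 89
Qs = 15 + 5*6 = 45
Shortage = Qd - Qs = 89 - 45 = 44

44


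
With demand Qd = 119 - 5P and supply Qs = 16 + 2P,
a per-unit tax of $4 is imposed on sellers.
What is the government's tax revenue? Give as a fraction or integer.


With tax on sellers, new supply: Qs' = 16 + 2(P - 4)
= 8 + 2P
New equilibrium quantity:
Q_new = 278/7
Tax revenue = tax * Q_new = 4 * 278/7 = 1112/7

1112/7


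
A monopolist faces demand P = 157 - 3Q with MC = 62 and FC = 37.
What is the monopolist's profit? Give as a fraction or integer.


MR = MC: 157 - 6Q = 62
Q* = 95/6
P* = 157 - 3*95/6 = 219/2
Profit = (P* - MC)*Q* - FC
= (219/2 - 62)*95/6 - 37
= 95/2*95/6 - 37
= 9025/12 - 37 = 8581/12

8581/12


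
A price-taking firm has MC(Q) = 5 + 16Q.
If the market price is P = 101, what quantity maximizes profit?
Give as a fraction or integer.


In perfect competition, profit is maximized where P = MC.
101 = 5 + 16Q
96 = 16Q
Q* = 96/16 = 6

6


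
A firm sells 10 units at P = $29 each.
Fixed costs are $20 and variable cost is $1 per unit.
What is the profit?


Total Revenue = P * Q = 29 * 10 = $290
Total Cost = FC + VC*Q = 20 + 1*10 = $30
Profit = TR - TC = 290 - 30 = $260

$260


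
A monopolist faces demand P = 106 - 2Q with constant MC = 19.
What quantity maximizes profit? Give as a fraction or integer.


TR = P*Q = (106 - 2Q)Q = 106Q - 2Q^2
MR = dTR/dQ = 106 - 4Q
Set MR = MC:
106 - 4Q = 19
87 = 4Q
Q* = 87/4 = 87/4

87/4


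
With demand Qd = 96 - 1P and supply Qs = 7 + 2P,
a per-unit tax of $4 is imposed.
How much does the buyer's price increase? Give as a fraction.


With a per-unit tax, the buyer's price increase depends on relative slopes.
Supply slope: d = 2, Demand slope: b = 1
Buyer's price increase = d * tax / (b + d)
= 2 * 4 / (1 + 2)
= 8 / 3 = 8/3

8/3


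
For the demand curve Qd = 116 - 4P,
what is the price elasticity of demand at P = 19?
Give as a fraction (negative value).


dQ/dP = -4
At P = 19: Q = 116 - 4*19 = 40
E = (dQ/dP)(P/Q) = (-4)(19/40) = -19/10

-19/10


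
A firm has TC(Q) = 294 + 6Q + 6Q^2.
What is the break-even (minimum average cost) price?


AC(Q) = 294/Q + 6 + 6Q
To minimize: dAC/dQ = -294/Q^2 + 6 = 0
Q^2 = 294/6 = 49
Q* = 7
Min AC = 294/7 + 6 + 6*7
Min AC = 42 + 6 + 42 = 90

90


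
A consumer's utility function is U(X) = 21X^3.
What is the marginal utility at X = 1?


MU = dU/dX = 21*3*X^(3-1)
MU = 63*X^2
At X = 1:
MU = 63 * 1^2
MU = 63 * 1 = 63

63


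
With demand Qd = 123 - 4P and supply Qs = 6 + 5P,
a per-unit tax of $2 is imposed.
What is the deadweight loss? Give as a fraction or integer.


Pre-tax equilibrium quantity: Q* = 71
Post-tax equilibrium quantity: Q_tax = 599/9
Reduction in quantity: Q* - Q_tax = 40/9
DWL = (1/2) * tax * (Q* - Q_tax)
DWL = (1/2) * 2 * 40/9 = 40/9

40/9


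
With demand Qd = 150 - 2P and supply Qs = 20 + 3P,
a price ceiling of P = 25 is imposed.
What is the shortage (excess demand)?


At P = 25:
Qd = 150 - 2*25 = 100
Qs = 20 + 3*25 = 95
Shortage = Qd - Qs = 100 - 95 = 5

5


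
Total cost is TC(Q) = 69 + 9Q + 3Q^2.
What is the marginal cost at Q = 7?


MC = dTC/dQ = 9 + 2*3*Q
At Q = 7:
MC = 9 + 6*7
MC = 9 + 42 = 51

51


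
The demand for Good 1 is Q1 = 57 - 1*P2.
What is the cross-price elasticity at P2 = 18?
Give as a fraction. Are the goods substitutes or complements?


dQ1/dP2 = -1
At P2 = 18: Q1 = 57 - 1*18 = 39
Exy = (dQ1/dP2)(P2/Q1) = -1 * 18 / 39 = -6/13
Since Exy < 0, the goods are complements.

-6/13 (complements)


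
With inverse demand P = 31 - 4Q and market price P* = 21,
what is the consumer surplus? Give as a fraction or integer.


Maximum willingness to pay (at Q=0): P_max = 31
Quantity demanded at P* = 21:
Q* = (31 - 21)/4 = 5/2
CS = (1/2) * Q* * (P_max - P*)
CS = (1/2) * 5/2 * (31 - 21)
CS = (1/2) * 5/2 * 10 = 25/2

25/2


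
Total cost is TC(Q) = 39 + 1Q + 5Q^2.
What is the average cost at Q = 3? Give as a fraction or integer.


TC(3) = 39 + 1*3 + 5*3^2
TC(3) = 39 + 3 + 45 = 87
AC = TC/Q = 87/3 = 29

29


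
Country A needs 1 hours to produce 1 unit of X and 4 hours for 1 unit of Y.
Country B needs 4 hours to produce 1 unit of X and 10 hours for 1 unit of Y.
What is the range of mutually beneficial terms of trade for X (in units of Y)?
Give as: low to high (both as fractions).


Opportunity cost of X for Country A = hours_X / hours_Y = 1/4 = 1/4 units of Y
Opportunity cost of X for Country B = hours_X / hours_Y = 4/10 = 2/5 units of Y
Terms of trade must be between the two opportunity costs.
Range: 1/4 to 2/5

1/4 to 2/5


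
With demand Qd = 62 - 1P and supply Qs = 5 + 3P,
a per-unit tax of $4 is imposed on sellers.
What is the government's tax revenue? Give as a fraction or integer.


With tax on sellers, new supply: Qs' = 5 + 3(P - 4)
= 3P - 7
New equilibrium quantity:
Q_new = 179/4
Tax revenue = tax * Q_new = 4 * 179/4 = 179

179


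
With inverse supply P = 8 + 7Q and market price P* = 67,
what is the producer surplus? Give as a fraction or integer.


Minimum supply price (at Q=0): P_min = 8
Quantity supplied at P* = 67:
Q* = (67 - 8)/7 = 59/7
PS = (1/2) * Q* * (P* - P_min)
PS = (1/2) * 59/7 * (67 - 8)
PS = (1/2) * 59/7 * 59 = 3481/14

3481/14


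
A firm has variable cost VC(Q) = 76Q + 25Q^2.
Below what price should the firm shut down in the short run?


AVC(Q) = VC(Q)/Q = 76 + 25Q
AVC is increasing in Q, so minimum AVC is at Q -> 0+.
Min AVC = 76
The firm should shut down if P < 76.

76


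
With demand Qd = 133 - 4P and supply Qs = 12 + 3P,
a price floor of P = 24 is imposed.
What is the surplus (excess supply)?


At P = 24:
Qd = 133 - 4*24 = 37
Qs = 12 + 3*24 = 84
Surplus = Qs - Qd = 84 - 37 = 47

47


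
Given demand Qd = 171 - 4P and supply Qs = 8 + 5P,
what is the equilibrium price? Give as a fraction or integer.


At equilibrium, Qd = Qs.
171 - 4P = 8 + 5P
171 - 8 = 4P + 5P
163 = 9P
P* = 163/9 = 163/9

163/9


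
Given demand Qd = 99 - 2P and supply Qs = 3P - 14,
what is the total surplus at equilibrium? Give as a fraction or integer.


Find equilibrium: 99 - 2P = 3P - 14
99 + 14 = 5P
P* = 113/5 = 113/5
Q* = 3*113/5 - 14 = 269/5
Inverse demand: P = 99/2 - Q/2, so P_max = 99/2
Inverse supply: P = 14/3 + Q/3, so P_min = 14/3
CS = (1/2) * 269/5 * (99/2 - 113/5) = 72361/100
PS = (1/2) * 269/5 * (113/5 - 14/3) = 72361/150
TS = CS + PS = 72361/100 + 72361/150 = 72361/60

72361/60


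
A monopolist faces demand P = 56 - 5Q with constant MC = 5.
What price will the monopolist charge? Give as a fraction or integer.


MR = 56 - 10Q
Set MR = MC: 56 - 10Q = 5
Q* = 51/10
Substitute into demand:
P* = 56 - 5*51/10 = 61/2

61/2


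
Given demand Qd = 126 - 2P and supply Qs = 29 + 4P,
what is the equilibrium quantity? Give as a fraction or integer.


First find equilibrium price:
126 - 2P = 29 + 4P
P* = 97/6 = 97/6
Then substitute into demand:
Q* = 126 - 2 * 97/6 = 281/3

281/3


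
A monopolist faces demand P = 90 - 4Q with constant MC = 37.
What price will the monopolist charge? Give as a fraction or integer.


MR = 90 - 8Q
Set MR = MC: 90 - 8Q = 37
Q* = 53/8
Substitute into demand:
P* = 90 - 4*53/8 = 127/2

127/2


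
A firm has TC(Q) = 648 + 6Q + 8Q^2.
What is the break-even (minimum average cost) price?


AC(Q) = 648/Q + 6 + 8Q
To minimize: dAC/dQ = -648/Q^2 + 8 = 0
Q^2 = 648/8 = 81
Q* = 9
Min AC = 648/9 + 6 + 8*9
Min AC = 72 + 6 + 72 = 150

150


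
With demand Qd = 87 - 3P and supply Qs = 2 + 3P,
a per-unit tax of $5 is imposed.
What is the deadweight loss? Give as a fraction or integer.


Pre-tax equilibrium quantity: Q* = 89/2
Post-tax equilibrium quantity: Q_tax = 37
Reduction in quantity: Q* - Q_tax = 15/2
DWL = (1/2) * tax * (Q* - Q_tax)
DWL = (1/2) * 5 * 15/2 = 75/4

75/4


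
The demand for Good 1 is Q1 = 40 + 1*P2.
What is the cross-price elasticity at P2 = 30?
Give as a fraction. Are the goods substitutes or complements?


dQ1/dP2 = 1
At P2 = 30: Q1 = 40 + 1*30 = 70
Exy = (dQ1/dP2)(P2/Q1) = 1 * 30 / 70 = 3/7
Since Exy > 0, the goods are substitutes.

3/7 (substitutes)


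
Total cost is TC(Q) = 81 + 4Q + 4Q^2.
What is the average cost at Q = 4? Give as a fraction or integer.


TC(4) = 81 + 4*4 + 4*4^2
TC(4) = 81 + 16 + 64 = 161
AC = TC/Q = 161/4 = 161/4

161/4


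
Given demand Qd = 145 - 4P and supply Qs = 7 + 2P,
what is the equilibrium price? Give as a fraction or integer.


At equilibrium, Qd = Qs.
145 - 4P = 7 + 2P
145 - 7 = 4P + 2P
138 = 6P
P* = 138/6 = 23

23


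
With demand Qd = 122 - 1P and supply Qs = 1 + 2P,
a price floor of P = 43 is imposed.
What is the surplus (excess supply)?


At P = 43:
Qd = 122 - 1*43 = 79
Qs = 1 + 2*43 = 87
Surplus = Qs - Qd = 87 - 79 = 8

8


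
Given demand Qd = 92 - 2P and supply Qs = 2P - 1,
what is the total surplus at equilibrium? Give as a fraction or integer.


Find equilibrium: 92 - 2P = 2P - 1
92 + 1 = 4P
P* = 93/4 = 93/4
Q* = 2*93/4 - 1 = 91/2
Inverse demand: P = 46 - Q/2, so P_max = 46
Inverse supply: P = 1/2 + Q/2, so P_min = 1/2
CS = (1/2) * 91/2 * (46 - 93/4) = 8281/16
PS = (1/2) * 91/2 * (93/4 - 1/2) = 8281/16
TS = CS + PS = 8281/16 + 8281/16 = 8281/8

8281/8


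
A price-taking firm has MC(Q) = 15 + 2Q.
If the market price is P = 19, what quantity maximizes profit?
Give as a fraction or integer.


In perfect competition, profit is maximized where P = MC.
19 = 15 + 2Q
4 = 2Q
Q* = 4/2 = 2

2


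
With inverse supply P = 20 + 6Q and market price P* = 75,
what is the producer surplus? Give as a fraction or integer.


Minimum supply price (at Q=0): P_min = 20
Quantity supplied at P* = 75:
Q* = (75 - 20)/6 = 55/6
PS = (1/2) * Q* * (P* - P_min)
PS = (1/2) * 55/6 * (75 - 20)
PS = (1/2) * 55/6 * 55 = 3025/12

3025/12


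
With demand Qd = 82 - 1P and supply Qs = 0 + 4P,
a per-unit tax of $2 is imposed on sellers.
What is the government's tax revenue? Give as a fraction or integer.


With tax on sellers, new supply: Qs' = 0 + 4(P - 2)
= 4P - 8
New equilibrium quantity:
Q_new = 64
Tax revenue = tax * Q_new = 2 * 64 = 128

128


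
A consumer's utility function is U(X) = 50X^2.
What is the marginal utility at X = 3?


MU = dU/dX = 50*2*X^(2-1)
MU = 100*X^1
At X = 3:
MU = 100 * 3^1
MU = 100 * 3 = 300

300


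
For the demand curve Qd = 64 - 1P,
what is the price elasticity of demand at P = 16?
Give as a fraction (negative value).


dQ/dP = -1
At P = 16: Q = 64 - 1*16 = 48
E = (dQ/dP)(P/Q) = (-1)(16/48) = -1/3

-1/3


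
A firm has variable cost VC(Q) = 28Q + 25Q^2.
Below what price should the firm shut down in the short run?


AVC(Q) = VC(Q)/Q = 28 + 25Q
AVC is increasing in Q, so minimum AVC is at Q -> 0+.
Min AVC = 28
The firm should shut down if P < 28.

28


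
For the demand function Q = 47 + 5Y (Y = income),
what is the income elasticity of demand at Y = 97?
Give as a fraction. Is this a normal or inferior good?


dQ/dY = 5
At Y = 97: Q = 47 + 5*97 = 532
Ey = (dQ/dY)(Y/Q) = 5 * 97 / 532 = 485/532
Since Ey > 0, this is a normal good.

485/532 (normal good)


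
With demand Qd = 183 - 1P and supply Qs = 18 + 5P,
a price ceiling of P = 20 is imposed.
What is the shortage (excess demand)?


At P = 20:
Qd = 183 - 1*20 = 163
Qs = 18 + 5*20 = 118
Shortage = Qd - Qs = 163 - 118 = 45

45


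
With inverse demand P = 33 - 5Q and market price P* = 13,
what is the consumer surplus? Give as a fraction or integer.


Maximum willingness to pay (at Q=0): P_max = 33
Quantity demanded at P* = 13:
Q* = (33 - 13)/5 = 4
CS = (1/2) * Q* * (P_max - P*)
CS = (1/2) * 4 * (33 - 13)
CS = (1/2) * 4 * 20 = 40

40


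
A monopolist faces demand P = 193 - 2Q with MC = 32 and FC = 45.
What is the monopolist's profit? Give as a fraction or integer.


MR = MC: 193 - 4Q = 32
Q* = 161/4
P* = 193 - 2*161/4 = 225/2
Profit = (P* - MC)*Q* - FC
= (225/2 - 32)*161/4 - 45
= 161/2*161/4 - 45
= 25921/8 - 45 = 25561/8

25561/8


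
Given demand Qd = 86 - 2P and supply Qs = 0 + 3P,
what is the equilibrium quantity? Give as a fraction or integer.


First find equilibrium price:
86 - 2P = 0 + 3P
P* = 86/5 = 86/5
Then substitute into demand:
Q* = 86 - 2 * 86/5 = 258/5

258/5


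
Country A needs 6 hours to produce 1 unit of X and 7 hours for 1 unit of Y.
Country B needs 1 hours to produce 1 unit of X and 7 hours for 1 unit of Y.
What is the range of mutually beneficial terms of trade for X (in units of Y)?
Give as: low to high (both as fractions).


Opportunity cost of X for Country A = hours_X / hours_Y = 6/7 = 6/7 units of Y
Opportunity cost of X for Country B = hours_X / hours_Y = 1/7 = 1/7 units of Y
Terms of trade must be between the two opportunity costs.
Range: 1/7 to 6/7

1/7 to 6/7


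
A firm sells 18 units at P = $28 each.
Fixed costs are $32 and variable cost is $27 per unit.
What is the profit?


Total Revenue = P * Q = 28 * 18 = $504
Total Cost = FC + VC*Q = 32 + 27*18 = $518
Profit = TR - TC = 504 - 518 = $-14

$-14


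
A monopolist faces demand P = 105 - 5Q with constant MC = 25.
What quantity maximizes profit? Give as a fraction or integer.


TR = P*Q = (105 - 5Q)Q = 105Q - 5Q^2
MR = dTR/dQ = 105 - 10Q
Set MR = MC:
105 - 10Q = 25
80 = 10Q
Q* = 80/10 = 8

8


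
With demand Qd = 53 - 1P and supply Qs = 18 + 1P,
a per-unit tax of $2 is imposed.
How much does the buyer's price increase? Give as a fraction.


With a per-unit tax, the buyer's price increase depends on relative slopes.
Supply slope: d = 1, Demand slope: b = 1
Buyer's price increase = d * tax / (b + d)
= 1 * 2 / (1 + 1)
= 2 / 2 = 1

1


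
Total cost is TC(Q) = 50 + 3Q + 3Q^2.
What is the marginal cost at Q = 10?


MC = dTC/dQ = 3 + 2*3*Q
At Q = 10:
MC = 3 + 6*10
MC = 3 + 60 = 63

63


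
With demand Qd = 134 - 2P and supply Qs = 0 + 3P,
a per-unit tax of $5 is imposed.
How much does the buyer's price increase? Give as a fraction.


With a per-unit tax, the buyer's price increase depends on relative slopes.
Supply slope: d = 3, Demand slope: b = 2
Buyer's price increase = d * tax / (b + d)
= 3 * 5 / (2 + 3)
= 15 / 5 = 3

3


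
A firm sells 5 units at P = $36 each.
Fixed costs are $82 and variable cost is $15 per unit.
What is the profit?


Total Revenue = P * Q = 36 * 5 = $180
Total Cost = FC + VC*Q = 82 + 15*5 = $157
Profit = TR - TC = 180 - 157 = $23

$23


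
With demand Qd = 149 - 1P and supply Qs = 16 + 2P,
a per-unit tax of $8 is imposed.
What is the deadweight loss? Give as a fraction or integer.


Pre-tax equilibrium quantity: Q* = 314/3
Post-tax equilibrium quantity: Q_tax = 298/3
Reduction in quantity: Q* - Q_tax = 16/3
DWL = (1/2) * tax * (Q* - Q_tax)
DWL = (1/2) * 8 * 16/3 = 64/3

64/3


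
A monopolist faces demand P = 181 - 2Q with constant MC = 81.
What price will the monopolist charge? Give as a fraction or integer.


MR = 181 - 4Q
Set MR = MC: 181 - 4Q = 81
Q* = 25
Substitute into demand:
P* = 181 - 2*25 = 131

131


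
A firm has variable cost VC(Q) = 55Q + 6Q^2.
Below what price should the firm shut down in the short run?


AVC(Q) = VC(Q)/Q = 55 + 6Q
AVC is increasing in Q, so minimum AVC is at Q -> 0+.
Min AVC = 55
The firm should shut down if P < 55.

55


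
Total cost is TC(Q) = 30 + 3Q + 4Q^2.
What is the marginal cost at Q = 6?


MC = dTC/dQ = 3 + 2*4*Q
At Q = 6:
MC = 3 + 8*6
MC = 3 + 48 = 51

51


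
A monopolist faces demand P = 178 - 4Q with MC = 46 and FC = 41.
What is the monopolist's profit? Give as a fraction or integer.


MR = MC: 178 - 8Q = 46
Q* = 33/2
P* = 178 - 4*33/2 = 112
Profit = (P* - MC)*Q* - FC
= (112 - 46)*33/2 - 41
= 66*33/2 - 41
= 1089 - 41 = 1048

1048


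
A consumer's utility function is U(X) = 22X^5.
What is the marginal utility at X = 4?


MU = dU/dX = 22*5*X^(5-1)
MU = 110*X^4
At X = 4:
MU = 110 * 4^4
MU = 110 * 256 = 28160

28160


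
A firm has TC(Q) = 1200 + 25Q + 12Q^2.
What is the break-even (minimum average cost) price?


AC(Q) = 1200/Q + 25 + 12Q
To minimize: dAC/dQ = -1200/Q^2 + 12 = 0
Q^2 = 1200/12 = 100
Q* = 10
Min AC = 1200/10 + 25 + 12*10
Min AC = 120 + 25 + 120 = 265

265


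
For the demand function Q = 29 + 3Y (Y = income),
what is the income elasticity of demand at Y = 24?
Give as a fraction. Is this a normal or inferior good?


dQ/dY = 3
At Y = 24: Q = 29 + 3*24 = 101
Ey = (dQ/dY)(Y/Q) = 3 * 24 / 101 = 72/101
Since Ey > 0, this is a normal good.

72/101 (normal good)


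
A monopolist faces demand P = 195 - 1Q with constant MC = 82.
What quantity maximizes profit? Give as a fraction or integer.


TR = P*Q = (195 - 1Q)Q = 195Q - 1Q^2
MR = dTR/dQ = 195 - 2Q
Set MR = MC:
195 - 2Q = 82
113 = 2Q
Q* = 113/2 = 113/2

113/2


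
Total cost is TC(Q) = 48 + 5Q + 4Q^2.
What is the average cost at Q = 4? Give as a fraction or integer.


TC(4) = 48 + 5*4 + 4*4^2
TC(4) = 48 + 20 + 64 = 132
AC = TC/Q = 132/4 = 33

33


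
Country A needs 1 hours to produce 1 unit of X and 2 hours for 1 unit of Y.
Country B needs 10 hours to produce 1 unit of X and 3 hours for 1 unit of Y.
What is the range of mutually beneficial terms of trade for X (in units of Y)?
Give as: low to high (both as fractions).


Opportunity cost of X for Country A = hours_X / hours_Y = 1/2 = 1/2 units of Y
Opportunity cost of X for Country B = hours_X / hours_Y = 10/3 = 10/3 units of Y
Terms of trade must be between the two opportunity costs.
Range: 1/2 to 10/3

1/2 to 10/3


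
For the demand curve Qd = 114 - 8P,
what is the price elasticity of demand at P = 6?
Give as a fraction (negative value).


dQ/dP = -8
At P = 6: Q = 114 - 8*6 = 66
E = (dQ/dP)(P/Q) = (-8)(6/66) = -8/11

-8/11


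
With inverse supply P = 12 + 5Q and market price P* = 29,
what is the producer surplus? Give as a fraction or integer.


Minimum supply price (at Q=0): P_min = 12
Quantity supplied at P* = 29:
Q* = (29 - 12)/5 = 17/5
PS = (1/2) * Q* * (P* - P_min)
PS = (1/2) * 17/5 * (29 - 12)
PS = (1/2) * 17/5 * 17 = 289/10

289/10


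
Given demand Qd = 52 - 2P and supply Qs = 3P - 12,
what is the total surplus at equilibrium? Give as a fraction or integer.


Find equilibrium: 52 - 2P = 3P - 12
52 + 12 = 5P
P* = 64/5 = 64/5
Q* = 3*64/5 - 12 = 132/5
Inverse demand: P = 26 - Q/2, so P_max = 26
Inverse supply: P = 4 + Q/3, so P_min = 4
CS = (1/2) * 132/5 * (26 - 64/5) = 4356/25
PS = (1/2) * 132/5 * (64/5 - 4) = 2904/25
TS = CS + PS = 4356/25 + 2904/25 = 1452/5

1452/5


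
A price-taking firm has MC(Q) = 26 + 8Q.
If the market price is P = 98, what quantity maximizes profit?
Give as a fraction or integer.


In perfect competition, profit is maximized where P = MC.
98 = 26 + 8Q
72 = 8Q
Q* = 72/8 = 9

9


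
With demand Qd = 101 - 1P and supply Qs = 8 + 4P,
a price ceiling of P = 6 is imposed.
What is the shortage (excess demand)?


At P = 6:
Qd = 101 - 1*6 = 95
Qs = 8 + 4*6 = 32
Shortage = Qd - Qs = 95 - 32 = 63

63


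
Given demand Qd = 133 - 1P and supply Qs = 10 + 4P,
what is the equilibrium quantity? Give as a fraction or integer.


First find equilibrium price:
133 - 1P = 10 + 4P
P* = 123/5 = 123/5
Then substitute into demand:
Q* = 133 - 1 * 123/5 = 542/5

542/5


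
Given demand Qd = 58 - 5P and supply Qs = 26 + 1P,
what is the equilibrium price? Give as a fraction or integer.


At equilibrium, Qd = Qs.
58 - 5P = 26 + 1P
58 - 26 = 5P + 1P
32 = 6P
P* = 32/6 = 16/3

16/3


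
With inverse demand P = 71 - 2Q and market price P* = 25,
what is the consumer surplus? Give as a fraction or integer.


Maximum willingness to pay (at Q=0): P_max = 71
Quantity demanded at P* = 25:
Q* = (71 - 25)/2 = 23
CS = (1/2) * Q* * (P_max - P*)
CS = (1/2) * 23 * (71 - 25)
CS = (1/2) * 23 * 46 = 529

529


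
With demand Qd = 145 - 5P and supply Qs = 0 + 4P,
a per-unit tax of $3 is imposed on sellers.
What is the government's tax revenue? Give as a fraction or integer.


With tax on sellers, new supply: Qs' = 0 + 4(P - 3)
= 4P - 12
New equilibrium quantity:
Q_new = 520/9
Tax revenue = tax * Q_new = 3 * 520/9 = 520/3

520/3


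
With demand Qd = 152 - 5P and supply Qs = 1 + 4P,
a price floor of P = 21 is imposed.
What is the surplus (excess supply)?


At P = 21:
Qd = 152 - 5*21 = 47
Qs = 1 + 4*21 = 85
Surplus = Qs - Qd = 85 - 47 = 38

38


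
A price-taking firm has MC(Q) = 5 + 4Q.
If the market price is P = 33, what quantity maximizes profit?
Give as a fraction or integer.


In perfect competition, profit is maximized where P = MC.
33 = 5 + 4Q
28 = 4Q
Q* = 28/4 = 7

7


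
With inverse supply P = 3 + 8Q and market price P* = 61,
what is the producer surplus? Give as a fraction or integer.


Minimum supply price (at Q=0): P_min = 3
Quantity supplied at P* = 61:
Q* = (61 - 3)/8 = 29/4
PS = (1/2) * Q* * (P* - P_min)
PS = (1/2) * 29/4 * (61 - 3)
PS = (1/2) * 29/4 * 58 = 841/4

841/4


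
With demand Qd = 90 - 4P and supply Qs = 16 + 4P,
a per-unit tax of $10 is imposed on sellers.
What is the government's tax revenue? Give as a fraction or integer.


With tax on sellers, new supply: Qs' = 16 + 4(P - 10)
= 4P - 24
New equilibrium quantity:
Q_new = 33
Tax revenue = tax * Q_new = 10 * 33 = 330

330


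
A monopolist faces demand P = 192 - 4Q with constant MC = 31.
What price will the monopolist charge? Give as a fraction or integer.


MR = 192 - 8Q
Set MR = MC: 192 - 8Q = 31
Q* = 161/8
Substitute into demand:
P* = 192 - 4*161/8 = 223/2

223/2


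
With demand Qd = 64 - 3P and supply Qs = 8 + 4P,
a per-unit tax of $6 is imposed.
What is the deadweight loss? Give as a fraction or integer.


Pre-tax equilibrium quantity: Q* = 40
Post-tax equilibrium quantity: Q_tax = 208/7
Reduction in quantity: Q* - Q_tax = 72/7
DWL = (1/2) * tax * (Q* - Q_tax)
DWL = (1/2) * 6 * 72/7 = 216/7

216/7


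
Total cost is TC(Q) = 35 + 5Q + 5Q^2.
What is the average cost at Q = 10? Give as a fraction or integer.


TC(10) = 35 + 5*10 + 5*10^2
TC(10) = 35 + 50 + 500 = 585
AC = TC/Q = 585/10 = 117/2

117/2


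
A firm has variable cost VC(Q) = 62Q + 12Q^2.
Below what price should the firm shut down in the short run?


AVC(Q) = VC(Q)/Q = 62 + 12Q
AVC is increasing in Q, so minimum AVC is at Q -> 0+.
Min AVC = 62
The firm should shut down if P < 62.

62


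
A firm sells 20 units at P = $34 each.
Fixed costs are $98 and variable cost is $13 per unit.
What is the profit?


Total Revenue = P * Q = 34 * 20 = $680
Total Cost = FC + VC*Q = 98 + 13*20 = $358
Profit = TR - TC = 680 - 358 = $322

$322


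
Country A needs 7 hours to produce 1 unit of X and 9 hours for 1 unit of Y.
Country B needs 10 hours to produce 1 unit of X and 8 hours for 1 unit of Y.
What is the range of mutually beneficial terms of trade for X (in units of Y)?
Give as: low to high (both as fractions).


Opportunity cost of X for Country A = hours_X / hours_Y = 7/9 = 7/9 units of Y
Opportunity cost of X for Country B = hours_X / hours_Y = 10/8 = 5/4 units of Y
Terms of trade must be between the two opportunity costs.
Range: 7/9 to 5/4

7/9 to 5/4


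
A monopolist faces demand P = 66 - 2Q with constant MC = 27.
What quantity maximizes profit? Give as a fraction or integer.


TR = P*Q = (66 - 2Q)Q = 66Q - 2Q^2
MR = dTR/dQ = 66 - 4Q
Set MR = MC:
66 - 4Q = 27
39 = 4Q
Q* = 39/4 = 39/4

39/4


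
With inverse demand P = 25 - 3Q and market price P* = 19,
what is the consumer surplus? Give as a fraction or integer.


Maximum willingness to pay (at Q=0): P_max = 25
Quantity demanded at P* = 19:
Q* = (25 - 19)/3 = 2
CS = (1/2) * Q* * (P_max - P*)
CS = (1/2) * 2 * (25 - 19)
CS = (1/2) * 2 * 6 = 6

6


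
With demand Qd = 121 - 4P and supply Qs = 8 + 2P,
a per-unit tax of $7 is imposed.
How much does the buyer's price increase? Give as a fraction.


With a per-unit tax, the buyer's price increase depends on relative slopes.
Supply slope: d = 2, Demand slope: b = 4
Buyer's price increase = d * tax / (b + d)
= 2 * 7 / (4 + 2)
= 14 / 6 = 7/3

7/3


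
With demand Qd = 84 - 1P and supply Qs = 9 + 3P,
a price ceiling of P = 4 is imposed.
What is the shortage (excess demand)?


At P = 4:
Qd = 84 - 1*4 = 80
Qs = 9 + 3*4 = 21
Shortage = Qd - Qs = 80 - 21 = 59

59


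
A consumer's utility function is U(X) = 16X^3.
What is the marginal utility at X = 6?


MU = dU/dX = 16*3*X^(3-1)
MU = 48*X^2
At X = 6:
MU = 48 * 6^2
MU = 48 * 36 = 1728

1728


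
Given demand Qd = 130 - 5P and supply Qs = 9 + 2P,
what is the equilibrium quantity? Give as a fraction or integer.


First find equilibrium price:
130 - 5P = 9 + 2P
P* = 121/7 = 121/7
Then substitute into demand:
Q* = 130 - 5 * 121/7 = 305/7

305/7


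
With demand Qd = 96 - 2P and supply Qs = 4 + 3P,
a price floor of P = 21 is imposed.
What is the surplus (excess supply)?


At P = 21:
Qd = 96 - 2*21 = 54
Qs = 4 + 3*21 = 67
Surplus = Qs - Qd = 67 - 54 = 13

13


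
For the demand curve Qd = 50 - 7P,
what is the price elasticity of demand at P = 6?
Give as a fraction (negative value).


dQ/dP = -7
At P = 6: Q = 50 - 7*6 = 8
E = (dQ/dP)(P/Q) = (-7)(6/8) = -21/4

-21/4


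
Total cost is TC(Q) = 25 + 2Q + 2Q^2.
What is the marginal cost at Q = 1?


MC = dTC/dQ = 2 + 2*2*Q
At Q = 1:
MC = 2 + 4*1
MC = 2 + 4 = 6

6


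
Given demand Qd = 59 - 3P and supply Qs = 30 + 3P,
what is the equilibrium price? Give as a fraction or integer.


At equilibrium, Qd = Qs.
59 - 3P = 30 + 3P
59 - 30 = 3P + 3P
29 = 6P
P* = 29/6 = 29/6

29/6


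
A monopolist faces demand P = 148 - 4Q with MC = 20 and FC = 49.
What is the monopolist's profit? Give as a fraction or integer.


MR = MC: 148 - 8Q = 20
Q* = 16
P* = 148 - 4*16 = 84
Profit = (P* - MC)*Q* - FC
= (84 - 20)*16 - 49
= 64*16 - 49
= 1024 - 49 = 975

975


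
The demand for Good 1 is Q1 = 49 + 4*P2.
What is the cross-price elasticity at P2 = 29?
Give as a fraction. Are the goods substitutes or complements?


dQ1/dP2 = 4
At P2 = 29: Q1 = 49 + 4*29 = 165
Exy = (dQ1/dP2)(P2/Q1) = 4 * 29 / 165 = 116/165
Since Exy > 0, the goods are substitutes.

116/165 (substitutes)


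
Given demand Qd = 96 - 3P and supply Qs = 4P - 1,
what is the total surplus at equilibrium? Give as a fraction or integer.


Find equilibrium: 96 - 3P = 4P - 1
96 + 1 = 7P
P* = 97/7 = 97/7
Q* = 4*97/7 - 1 = 381/7
Inverse demand: P = 32 - Q/3, so P_max = 32
Inverse supply: P = 1/4 + Q/4, so P_min = 1/4
CS = (1/2) * 381/7 * (32 - 97/7) = 48387/98
PS = (1/2) * 381/7 * (97/7 - 1/4) = 145161/392
TS = CS + PS = 48387/98 + 145161/392 = 48387/56

48387/56


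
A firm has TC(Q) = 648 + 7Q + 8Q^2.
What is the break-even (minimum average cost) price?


AC(Q) = 648/Q + 7 + 8Q
To minimize: dAC/dQ = -648/Q^2 + 8 = 0
Q^2 = 648/8 = 81
Q* = 9
Min AC = 648/9 + 7 + 8*9
Min AC = 72 + 7 + 72 = 151

151


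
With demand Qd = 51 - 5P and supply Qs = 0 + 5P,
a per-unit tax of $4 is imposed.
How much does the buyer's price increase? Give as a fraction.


With a per-unit tax, the buyer's price increase depends on relative slopes.
Supply slope: d = 5, Demand slope: b = 5
Buyer's price increase = d * tax / (b + d)
= 5 * 4 / (5 + 5)
= 20 / 10 = 2

2


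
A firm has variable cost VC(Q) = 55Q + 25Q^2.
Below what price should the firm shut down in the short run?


AVC(Q) = VC(Q)/Q = 55 + 25Q
AVC is increasing in Q, so minimum AVC is at Q -> 0+.
Min AVC = 55
The firm should shut down if P < 55.

55


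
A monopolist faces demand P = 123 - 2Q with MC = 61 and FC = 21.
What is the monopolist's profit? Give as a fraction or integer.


MR = MC: 123 - 4Q = 61
Q* = 31/2
P* = 123 - 2*31/2 = 92
Profit = (P* - MC)*Q* - FC
= (92 - 61)*31/2 - 21
= 31*31/2 - 21
= 961/2 - 21 = 919/2

919/2


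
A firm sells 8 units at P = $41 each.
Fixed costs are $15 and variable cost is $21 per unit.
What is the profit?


Total Revenue = P * Q = 41 * 8 = $328
Total Cost = FC + VC*Q = 15 + 21*8 = $183
Profit = TR - TC = 328 - 183 = $145

$145


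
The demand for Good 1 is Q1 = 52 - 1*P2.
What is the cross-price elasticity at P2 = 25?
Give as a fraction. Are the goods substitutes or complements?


dQ1/dP2 = -1
At P2 = 25: Q1 = 52 - 1*25 = 27
Exy = (dQ1/dP2)(P2/Q1) = -1 * 25 / 27 = -25/27
Since Exy < 0, the goods are complements.

-25/27 (complements)


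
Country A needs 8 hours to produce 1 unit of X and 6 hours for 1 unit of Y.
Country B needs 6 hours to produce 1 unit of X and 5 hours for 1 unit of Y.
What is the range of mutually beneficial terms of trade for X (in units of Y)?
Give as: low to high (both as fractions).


Opportunity cost of X for Country A = hours_X / hours_Y = 8/6 = 4/3 units of Y
Opportunity cost of X for Country B = hours_X / hours_Y = 6/5 = 6/5 units of Y
Terms of trade must be between the two opportunity costs.
Range: 6/5 to 4/3

6/5 to 4/3


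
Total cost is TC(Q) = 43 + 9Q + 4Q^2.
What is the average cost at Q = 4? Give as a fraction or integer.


TC(4) = 43 + 9*4 + 4*4^2
TC(4) = 43 + 36 + 64 = 143
AC = TC/Q = 143/4 = 143/4

143/4


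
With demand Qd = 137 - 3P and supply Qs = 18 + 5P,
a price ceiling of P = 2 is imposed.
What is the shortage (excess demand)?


At P = 2:
Qd = 137 - 3*2 = 131
Qs = 18 + 5*2 = 28
Shortage = Qd - Qs = 131 - 28 = 103

103


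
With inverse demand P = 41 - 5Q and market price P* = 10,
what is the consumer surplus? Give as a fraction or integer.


Maximum willingness to pay (at Q=0): P_max = 41
Quantity demanded at P* = 10:
Q* = (41 - 10)/5 = 31/5
CS = (1/2) * Q* * (P_max - P*)
CS = (1/2) * 31/5 * (41 - 10)
CS = (1/2) * 31/5 * 31 = 961/10

961/10


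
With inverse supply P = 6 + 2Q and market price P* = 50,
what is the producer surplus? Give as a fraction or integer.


Minimum supply price (at Q=0): P_min = 6
Quantity supplied at P* = 50:
Q* = (50 - 6)/2 = 22
PS = (1/2) * Q* * (P* - P_min)
PS = (1/2) * 22 * (50 - 6)
PS = (1/2) * 22 * 44 = 484

484


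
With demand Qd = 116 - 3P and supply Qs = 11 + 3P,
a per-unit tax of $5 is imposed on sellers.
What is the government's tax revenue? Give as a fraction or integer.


With tax on sellers, new supply: Qs' = 11 + 3(P - 5)
= 3P - 4
New equilibrium quantity:
Q_new = 56
Tax revenue = tax * Q_new = 5 * 56 = 280

280


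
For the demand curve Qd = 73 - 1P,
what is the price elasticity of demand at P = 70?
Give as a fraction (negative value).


dQ/dP = -1
At P = 70: Q = 73 - 1*70 = 3
E = (dQ/dP)(P/Q) = (-1)(70/3) = -70/3

-70/3


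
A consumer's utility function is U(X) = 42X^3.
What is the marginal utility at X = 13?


MU = dU/dX = 42*3*X^(3-1)
MU = 126*X^2
At X = 13:
MU = 126 * 13^2
MU = 126 * 169 = 21294

21294


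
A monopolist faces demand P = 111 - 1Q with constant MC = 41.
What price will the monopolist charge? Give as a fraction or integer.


MR = 111 - 2Q
Set MR = MC: 111 - 2Q = 41
Q* = 35
Substitute into demand:
P* = 111 - 1*35 = 76

76


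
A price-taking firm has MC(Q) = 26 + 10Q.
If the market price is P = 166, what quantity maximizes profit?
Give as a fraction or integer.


In perfect competition, profit is maximized where P = MC.
166 = 26 + 10Q
140 = 10Q
Q* = 140/10 = 14

14


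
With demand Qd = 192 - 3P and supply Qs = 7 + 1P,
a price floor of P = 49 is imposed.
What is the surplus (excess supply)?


At P = 49:
Qd = 192 - 3*49 = 45
Qs = 7 + 1*49 = 56
Surplus = Qs - Qd = 56 - 45 = 11

11


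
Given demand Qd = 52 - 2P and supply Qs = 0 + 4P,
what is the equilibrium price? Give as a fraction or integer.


At equilibrium, Qd = Qs.
52 - 2P = 0 + 4P
52 - 0 = 2P + 4P
52 = 6P
P* = 52/6 = 26/3

26/3


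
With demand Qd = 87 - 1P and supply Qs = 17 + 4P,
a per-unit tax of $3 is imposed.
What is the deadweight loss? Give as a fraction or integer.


Pre-tax equilibrium quantity: Q* = 73
Post-tax equilibrium quantity: Q_tax = 353/5
Reduction in quantity: Q* - Q_tax = 12/5
DWL = (1/2) * tax * (Q* - Q_tax)
DWL = (1/2) * 3 * 12/5 = 18/5

18/5


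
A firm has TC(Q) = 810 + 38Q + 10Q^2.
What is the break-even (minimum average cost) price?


AC(Q) = 810/Q + 38 + 10Q
To minimize: dAC/dQ = -810/Q^2 + 10 = 0
Q^2 = 810/10 = 81
Q* = 9
Min AC = 810/9 + 38 + 10*9
Min AC = 90 + 38 + 90 = 218

218


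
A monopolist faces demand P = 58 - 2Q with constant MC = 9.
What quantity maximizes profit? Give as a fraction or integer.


TR = P*Q = (58 - 2Q)Q = 58Q - 2Q^2
MR = dTR/dQ = 58 - 4Q
Set MR = MC:
58 - 4Q = 9
49 = 4Q
Q* = 49/4 = 49/4

49/4


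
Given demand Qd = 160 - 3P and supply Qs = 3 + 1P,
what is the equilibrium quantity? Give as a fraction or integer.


First find equilibrium price:
160 - 3P = 3 + 1P
P* = 157/4 = 157/4
Then substitute into demand:
Q* = 160 - 3 * 157/4 = 169/4

169/4


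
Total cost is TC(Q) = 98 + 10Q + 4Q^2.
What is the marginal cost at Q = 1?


MC = dTC/dQ = 10 + 2*4*Q
At Q = 1:
MC = 10 + 8*1
MC = 10 + 8 = 18

18


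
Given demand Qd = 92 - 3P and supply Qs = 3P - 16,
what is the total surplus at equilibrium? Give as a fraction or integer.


Find equilibrium: 92 - 3P = 3P - 16
92 + 16 = 6P
P* = 108/6 = 18
Q* = 3*18 - 16 = 38
Inverse demand: P = 92/3 - Q/3, so P_max = 92/3
Inverse supply: P = 16/3 + Q/3, so P_min = 16/3
CS = (1/2) * 38 * (92/3 - 18) = 722/3
PS = (1/2) * 38 * (18 - 16/3) = 722/3
TS = CS + PS = 722/3 + 722/3 = 1444/3

1444/3


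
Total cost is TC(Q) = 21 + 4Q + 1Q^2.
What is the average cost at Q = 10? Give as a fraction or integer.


TC(10) = 21 + 4*10 + 1*10^2
TC(10) = 21 + 40 + 100 = 161
AC = TC/Q = 161/10 = 161/10

161/10


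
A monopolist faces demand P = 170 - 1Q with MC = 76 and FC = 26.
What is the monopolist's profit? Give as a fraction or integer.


MR = MC: 170 - 2Q = 76
Q* = 47
P* = 170 - 1*47 = 123
Profit = (P* - MC)*Q* - FC
= (123 - 76)*47 - 26
= 47*47 - 26
= 2209 - 26 = 2183

2183


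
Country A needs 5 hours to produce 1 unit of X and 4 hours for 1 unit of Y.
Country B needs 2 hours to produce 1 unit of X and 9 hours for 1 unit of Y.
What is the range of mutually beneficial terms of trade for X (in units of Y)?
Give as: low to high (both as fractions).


Opportunity cost of X for Country A = hours_X / hours_Y = 5/4 = 5/4 units of Y
Opportunity cost of X for Country B = hours_X / hours_Y = 2/9 = 2/9 units of Y
Terms of trade must be between the two opportunity costs.
Range: 2/9 to 5/4

2/9 to 5/4


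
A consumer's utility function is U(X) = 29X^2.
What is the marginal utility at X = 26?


MU = dU/dX = 29*2*X^(2-1)
MU = 58*X^1
At X = 26:
MU = 58 * 26^1
MU = 58 * 26 = 1508

1508


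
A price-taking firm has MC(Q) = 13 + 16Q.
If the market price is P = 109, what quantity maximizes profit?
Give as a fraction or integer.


In perfect competition, profit is maximized where P = MC.
109 = 13 + 16Q
96 = 16Q
Q* = 96/16 = 6

6


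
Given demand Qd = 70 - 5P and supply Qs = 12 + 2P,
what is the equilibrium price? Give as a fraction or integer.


At equilibrium, Qd = Qs.
70 - 5P = 12 + 2P
70 - 12 = 5P + 2P
58 = 7P
P* = 58/7 = 58/7

58/7


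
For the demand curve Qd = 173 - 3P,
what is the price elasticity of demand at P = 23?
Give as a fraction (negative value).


dQ/dP = -3
At P = 23: Q = 173 - 3*23 = 104
E = (dQ/dP)(P/Q) = (-3)(23/104) = -69/104

-69/104


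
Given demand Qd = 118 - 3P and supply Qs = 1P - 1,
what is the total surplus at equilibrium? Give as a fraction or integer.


Find equilibrium: 118 - 3P = 1P - 1
118 + 1 = 4P
P* = 119/4 = 119/4
Q* = 1*119/4 - 1 = 115/4
Inverse demand: P = 118/3 - Q/3, so P_max = 118/3
Inverse supply: P = 1 + Q/1, so P_min = 1
CS = (1/2) * 115/4 * (118/3 - 119/4) = 13225/96
PS = (1/2) * 115/4 * (119/4 - 1) = 13225/32
TS = CS + PS = 13225/96 + 13225/32 = 13225/24

13225/24


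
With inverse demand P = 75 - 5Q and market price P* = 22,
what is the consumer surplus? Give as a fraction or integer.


Maximum willingness to pay (at Q=0): P_max = 75
Quantity demanded at P* = 22:
Q* = (75 - 22)/5 = 53/5
CS = (1/2) * Q* * (P_max - P*)
CS = (1/2) * 53/5 * (75 - 22)
CS = (1/2) * 53/5 * 53 = 2809/10

2809/10


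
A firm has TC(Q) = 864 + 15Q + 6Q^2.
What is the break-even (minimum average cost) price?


AC(Q) = 864/Q + 15 + 6Q
To minimize: dAC/dQ = -864/Q^2 + 6 = 0
Q^2 = 864/6 = 144
Q* = 12
Min AC = 864/12 + 15 + 6*12
Min AC = 72 + 15 + 72 = 159

159


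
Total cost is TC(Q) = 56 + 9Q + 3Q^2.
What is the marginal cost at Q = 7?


MC = dTC/dQ = 9 + 2*3*Q
At Q = 7:
MC = 9 + 6*7
MC = 9 + 42 = 51

51


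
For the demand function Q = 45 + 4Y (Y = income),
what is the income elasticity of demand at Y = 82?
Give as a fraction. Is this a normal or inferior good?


dQ/dY = 4
At Y = 82: Q = 45 + 4*82 = 373
Ey = (dQ/dY)(Y/Q) = 4 * 82 / 373 = 328/373
Since Ey > 0, this is a normal good.

328/373 (normal good)


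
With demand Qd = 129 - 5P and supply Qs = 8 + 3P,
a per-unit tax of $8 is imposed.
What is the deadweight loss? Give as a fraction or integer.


Pre-tax equilibrium quantity: Q* = 427/8
Post-tax equilibrium quantity: Q_tax = 307/8
Reduction in quantity: Q* - Q_tax = 15
DWL = (1/2) * tax * (Q* - Q_tax)
DWL = (1/2) * 8 * 15 = 60

60


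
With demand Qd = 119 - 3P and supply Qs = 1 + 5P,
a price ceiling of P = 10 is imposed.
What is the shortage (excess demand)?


At P = 10:
Qd = 119 - 3*10 = 89
Qs = 1 + 5*10 = 51
Shortage = Qd - Qs = 89 - 51 = 38

38


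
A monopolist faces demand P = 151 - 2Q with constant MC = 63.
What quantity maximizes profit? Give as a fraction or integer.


TR = P*Q = (151 - 2Q)Q = 151Q - 2Q^2
MR = dTR/dQ = 151 - 4Q
Set MR = MC:
151 - 4Q = 63
88 = 4Q
Q* = 88/4 = 22

22


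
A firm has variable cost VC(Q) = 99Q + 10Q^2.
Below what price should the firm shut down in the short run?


AVC(Q) = VC(Q)/Q = 99 + 10Q
AVC is increasing in Q, so minimum AVC is at Q -> 0+.
Min AVC = 99
The firm should shut down if P < 99.

99


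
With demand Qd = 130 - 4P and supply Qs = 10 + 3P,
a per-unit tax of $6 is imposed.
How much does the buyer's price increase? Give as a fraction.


With a per-unit tax, the buyer's price increase depends on relative slopes.
Supply slope: d = 3, Demand slope: b = 4
Buyer's price increase = d * tax / (b + d)
= 3 * 6 / (4 + 3)
= 18 / 7 = 18/7

18/7


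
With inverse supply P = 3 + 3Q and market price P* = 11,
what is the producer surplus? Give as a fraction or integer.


Minimum supply price (at Q=0): P_min = 3
Quantity supplied at P* = 11:
Q* = (11 - 3)/3 = 8/3
PS = (1/2) * Q* * (P* - P_min)
PS = (1/2) * 8/3 * (11 - 3)
PS = (1/2) * 8/3 * 8 = 32/3

32/3


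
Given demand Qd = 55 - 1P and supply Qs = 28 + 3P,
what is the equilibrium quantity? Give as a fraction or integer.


First find equilibrium price:
55 - 1P = 28 + 3P
P* = 27/4 = 27/4
Then substitute into demand:
Q* = 55 - 1 * 27/4 = 193/4

193/4


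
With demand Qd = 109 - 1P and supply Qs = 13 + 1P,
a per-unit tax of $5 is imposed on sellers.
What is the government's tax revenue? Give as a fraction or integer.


With tax on sellers, new supply: Qs' = 13 + 1(P - 5)
= 8 + 1P
New equilibrium quantity:
Q_new = 117/2
Tax revenue = tax * Q_new = 5 * 117/2 = 585/2

585/2


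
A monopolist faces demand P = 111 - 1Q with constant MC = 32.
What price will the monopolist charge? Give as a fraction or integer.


MR = 111 - 2Q
Set MR = MC: 111 - 2Q = 32
Q* = 79/2
Substitute into demand:
P* = 111 - 1*79/2 = 143/2

143/2
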